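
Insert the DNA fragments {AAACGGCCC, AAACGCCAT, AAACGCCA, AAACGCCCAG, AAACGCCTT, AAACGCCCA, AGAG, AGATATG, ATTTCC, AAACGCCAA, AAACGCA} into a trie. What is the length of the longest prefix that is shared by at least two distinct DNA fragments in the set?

9

Equivalently: take the maximum, over all pairs, of their longest common prefix length.
"AAACGCCCA" and "AAACGCCCAG" agree on "AAACGCCCA" (9 characters) before diverging; nothing deeper is shared.
Longest shared-prefix length: 9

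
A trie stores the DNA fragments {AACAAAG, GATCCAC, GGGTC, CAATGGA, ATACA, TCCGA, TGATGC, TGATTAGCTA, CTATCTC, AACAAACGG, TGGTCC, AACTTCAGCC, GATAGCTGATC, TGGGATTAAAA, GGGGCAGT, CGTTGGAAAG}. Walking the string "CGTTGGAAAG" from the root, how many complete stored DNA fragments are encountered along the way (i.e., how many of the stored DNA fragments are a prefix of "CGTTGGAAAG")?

Check each prefix of "CGTTGGAAAG" against the stored set — each match is an end-marker on the path.
Prefixes of the query that are stored words: "CGTTGGAAAG"
Count: 1

1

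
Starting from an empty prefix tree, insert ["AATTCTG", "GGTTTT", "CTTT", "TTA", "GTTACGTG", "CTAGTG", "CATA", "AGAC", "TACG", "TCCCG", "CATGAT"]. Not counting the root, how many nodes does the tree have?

Insert word by word; a character creates a node only if that edge doesn't already exist:
  "AATTCTG" → 7 new (A, A, T, T, C, T, G)
  "GGTTTT" → 6 new (G, G, T, T, T, T)
  "CTTT" → 4 new (C, T, T, T)
  "TTA" → 3 new (T, T, A)
  "GTTACGTG" → prefix "G" already present; 7 new (T, T, A, C, G, T, G)
  "CTAGTG" → prefix "CT" already present; 4 new (A, G, T, G)
  "CATA" → prefix "C" already present; 3 new (A, T, A)
  "AGAC" → prefix "A" already present; 3 new (G, A, C)
  "TACG" → prefix "T" already present; 3 new (A, C, G)
  "TCCCG" → prefix "T" already present; 4 new (C, C, C, G)
  "CATGAT" → prefix "CAT" already present; 3 new (G, A, T)
Total nodes = 7 + 6 + 4 + 3 + 7 + 4 + 3 + 3 + 3 + 4 + 3 = 47

47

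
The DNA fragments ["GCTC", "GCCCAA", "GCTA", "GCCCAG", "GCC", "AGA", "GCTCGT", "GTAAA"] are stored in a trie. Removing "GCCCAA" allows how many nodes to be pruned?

After clearing the end-marker at "GCCCAA", prune upward until reaching a node still needed by another word.
The suffix "A" (1 node) is used only by "GCCCAA"; the node for "GCCCA" still has the child "G", so pruning stops there.
Nodes removed: 1

1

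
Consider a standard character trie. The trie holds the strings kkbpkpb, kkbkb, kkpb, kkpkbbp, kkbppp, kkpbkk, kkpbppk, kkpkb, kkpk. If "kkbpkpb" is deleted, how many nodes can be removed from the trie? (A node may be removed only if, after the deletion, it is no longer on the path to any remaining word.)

3

After clearing the end-marker at "kkbpkpb", prune upward until reaching a node still needed by another word.
The suffix "kpb" (3 nodes) is used only by "kkbpkpb"; the node for "kkbp" still has the child "p", so pruning stops there.
Nodes removed: 3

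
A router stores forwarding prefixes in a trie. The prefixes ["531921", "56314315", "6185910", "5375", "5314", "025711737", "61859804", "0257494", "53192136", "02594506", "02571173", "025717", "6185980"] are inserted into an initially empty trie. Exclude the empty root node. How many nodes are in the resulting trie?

46

For each word, the new-node count is its length minus the longest prefix already in the trie:
  "531921" → 6 new (5, 3, 1, 9, 2, 1)
  "56314315" → prefix "5" already present; 7 new (6, 3, 1, 4, 3, 1, 5)
  "6185910" → 7 new (6, 1, 8, 5, 9, 1, 0)
  "5375" → prefix "53" already present; 2 new (7, 5)
  "5314" → prefix "531" already present; 1 new (4)
  "025711737" → 9 new (0, 2, 5, 7, 1, 1, 7, 3, 7)
  "61859804" → prefix "61859" already present; 3 new (8, 0, 4)
  "0257494" → prefix "0257" already present; 3 new (4, 9, 4)
  "53192136" → prefix "531921" already present; 2 new (3, 6)
  "02594506" → prefix "025" already present; 5 new (9, 4, 5, 0, 6)
  "02571173" → prefix "02571173" already present; 0 new (none)
  "025717" → prefix "02571" already present; 1 new (7)
  "6185980" → prefix "6185980" already present; 0 new (none)
Total nodes = 6 + 7 + 7 + 2 + 1 + 9 + 3 + 3 + 2 + 5 + 0 + 1 + 0 = 46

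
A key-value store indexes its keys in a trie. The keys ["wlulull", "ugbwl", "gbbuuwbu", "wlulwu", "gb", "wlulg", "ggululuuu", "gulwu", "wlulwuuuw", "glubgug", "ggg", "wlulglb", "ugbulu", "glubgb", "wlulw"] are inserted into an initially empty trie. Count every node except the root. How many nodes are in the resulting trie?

Insert word by word; a character creates a node only if that edge doesn't already exist:
  "wlulull" → 7 new (w, l, u, l, u, l, l)
  "ugbwl" → 5 new (u, g, b, w, l)
  "gbbuuwbu" → 8 new (g, b, b, u, u, w, b, u)
  "wlulwu" → prefix "wlul" already present; 2 new (w, u)
  "gb" → prefix "gb" already present; 0 new (none)
  "wlulg" → prefix "wlul" already present; 1 new (g)
  "ggululuuu" → prefix "g" already present; 8 new (g, u, l, u, l, u, u, u)
  "gulwu" → prefix "g" already present; 4 new (u, l, w, u)
  "wlulwuuuw" → prefix "wlulwu" already present; 3 new (u, u, w)
  "glubgug" → prefix "g" already present; 6 new (l, u, b, g, u, g)
  "ggg" → prefix "gg" already present; 1 new (g)
  "wlulglb" → prefix "wlulg" already present; 2 new (l, b)
  "ugbulu" → prefix "ugb" already present; 3 new (u, l, u)
  "glubgb" → prefix "glubg" already present; 1 new (b)
  "wlulw" → prefix "wlulw" already present; 0 new (none)
Total nodes = 7 + 5 + 8 + 2 + 0 + 1 + 8 + 4 + 3 + 6 + 1 + 2 + 3 + 1 + 0 = 51

51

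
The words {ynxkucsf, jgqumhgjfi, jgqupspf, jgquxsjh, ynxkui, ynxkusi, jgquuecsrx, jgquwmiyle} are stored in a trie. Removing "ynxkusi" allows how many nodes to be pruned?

2

Walk "ynxkusi" from the leaf back toward the root, removing each node that no remaining word uses.
The suffix "si" (2 nodes) is used only by "ynxkusi"; the node for "ynxku" still has the child "c", so pruning stops there.
Nodes removed: 2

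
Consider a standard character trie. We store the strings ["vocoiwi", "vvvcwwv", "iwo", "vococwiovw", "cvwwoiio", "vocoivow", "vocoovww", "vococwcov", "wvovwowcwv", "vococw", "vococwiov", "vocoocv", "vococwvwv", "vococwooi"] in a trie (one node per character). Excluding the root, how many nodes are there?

For each word, the new-node count is its length minus the longest prefix already in the trie:
  "vocoiwi" → 7 new (v, o, c, o, i, w, i)
  "vvvcwwv" → prefix "v" already present; 6 new (v, v, c, w, w, v)
  "iwo" → 3 new (i, w, o)
  "vococwiovw" → prefix "voco" already present; 6 new (c, w, i, o, v, w)
  "cvwwoiio" → 8 new (c, v, w, w, o, i, i, o)
  "vocoivow" → prefix "vocoi" already present; 3 new (v, o, w)
  "vocoovww" → prefix "voco" already present; 4 new (o, v, w, w)
  "vococwcov" → prefix "vococw" already present; 3 new (c, o, v)
  "wvovwowcwv" → 10 new (w, v, o, v, w, o, w, c, w, v)
  "vococw" → prefix "vococw" already present; 0 new (none)
  "vococwiov" → prefix "vococwiov" already present; 0 new (none)
  "vocoocv" → prefix "vocoo" already present; 2 new (c, v)
  "vococwvwv" → prefix "vococw" already present; 3 new (v, w, v)
  "vococwooi" → prefix "vococw" already present; 3 new (o, o, i)
Total nodes = 7 + 6 + 3 + 6 + 8 + 3 + 4 + 3 + 10 + 0 + 0 + 2 + 3 + 3 = 58

58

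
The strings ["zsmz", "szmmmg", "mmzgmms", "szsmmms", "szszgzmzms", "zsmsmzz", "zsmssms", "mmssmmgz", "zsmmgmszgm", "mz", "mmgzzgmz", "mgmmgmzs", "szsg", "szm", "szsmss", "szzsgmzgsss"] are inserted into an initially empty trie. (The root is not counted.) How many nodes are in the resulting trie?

Count nodes per top-level branch (shared prefixes stored once):
  'm'-branch (mgmmgmzs, mmgzzgmz, mmssmmgz, mmzgmms, mz): 27 nodes
  's'-branch (szm, szmmmg, szsg, szsmmms, szsmss, szszgzmzms, szzsgmzgsss): 30 nodes
  'z'-branch (zsmmgmszgm, zsmsmzz, zsmssms, zsmz): 18 nodes
Sum: 75

75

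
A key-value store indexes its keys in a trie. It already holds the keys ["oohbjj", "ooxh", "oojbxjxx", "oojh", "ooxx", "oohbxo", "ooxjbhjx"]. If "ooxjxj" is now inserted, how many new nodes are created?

Walking "ooxjxj" from the root, the first 4 characters ("ooxj") follow existing edges; "x" is the first miss.
So 6 − 4 = 2 new nodes.

2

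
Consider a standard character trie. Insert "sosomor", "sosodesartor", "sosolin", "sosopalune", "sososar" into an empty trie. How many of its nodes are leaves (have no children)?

5

Leaves are exactly the stored words that no other stored word extends.
Those words: "sosodesartor", "sosolin", "sosomor", "sosopalune", "sososar"
Leaf count: 5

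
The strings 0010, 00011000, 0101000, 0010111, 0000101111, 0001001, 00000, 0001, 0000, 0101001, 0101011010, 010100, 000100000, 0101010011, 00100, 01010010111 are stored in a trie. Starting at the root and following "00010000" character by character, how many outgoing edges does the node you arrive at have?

1

Follow the path "00010000" to its node, then look at its outgoing edges.
Characters that immediately follow "00010000" among the stored strings: {0}.
That node has 1 child edge.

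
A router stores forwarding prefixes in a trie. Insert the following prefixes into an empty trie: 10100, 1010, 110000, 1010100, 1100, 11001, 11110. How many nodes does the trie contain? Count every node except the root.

Insert word by word; a character creates a node only if that edge doesn't already exist:
  "10100" → 5 new (1, 0, 1, 0, 0)
  "1010" → prefix "1010" already present; 0 new (none)
  "110000" → prefix "1" already present; 5 new (1, 0, 0, 0, 0)
  "1010100" → prefix "1010" already present; 3 new (1, 0, 0)
  "1100" → prefix "1100" already present; 0 new (none)
  "11001" → prefix "1100" already present; 1 new (1)
  "11110" → prefix "11" already present; 3 new (1, 1, 0)
Total nodes = 5 + 0 + 5 + 3 + 0 + 1 + 3 = 17

17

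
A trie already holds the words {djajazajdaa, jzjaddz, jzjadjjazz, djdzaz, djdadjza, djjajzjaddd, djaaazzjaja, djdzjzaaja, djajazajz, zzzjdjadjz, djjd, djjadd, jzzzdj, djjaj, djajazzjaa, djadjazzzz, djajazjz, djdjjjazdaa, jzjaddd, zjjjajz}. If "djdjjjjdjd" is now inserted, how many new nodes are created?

4

"djdjjj" is already a path in the trie; the remaining "jdjd" must be added.
So 10 − 6 = 4 new nodes.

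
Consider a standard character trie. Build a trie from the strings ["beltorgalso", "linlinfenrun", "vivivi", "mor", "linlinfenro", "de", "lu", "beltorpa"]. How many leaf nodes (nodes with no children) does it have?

A leaf is a node with no children — equivalently, the end of a word that is not a proper prefix of any other stored word.
Those words: "beltorgalso", "beltorpa", "de", "linlinfenro", "linlinfenrun", "lu", "mor", "vivivi"
Leaf count: 8

8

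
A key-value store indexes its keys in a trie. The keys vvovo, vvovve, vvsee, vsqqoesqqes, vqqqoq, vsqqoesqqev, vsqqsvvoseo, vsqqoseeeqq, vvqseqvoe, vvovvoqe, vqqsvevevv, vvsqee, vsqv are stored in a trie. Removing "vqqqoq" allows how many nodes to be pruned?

3

After clearing the end-marker at "vqqqoq", prune upward until reaching a node still needed by another word.
The suffix "qoq" (3 nodes) is used only by "vqqqoq"; the node for "vqq" still has the child "s", so pruning stops there.
Nodes removed: 3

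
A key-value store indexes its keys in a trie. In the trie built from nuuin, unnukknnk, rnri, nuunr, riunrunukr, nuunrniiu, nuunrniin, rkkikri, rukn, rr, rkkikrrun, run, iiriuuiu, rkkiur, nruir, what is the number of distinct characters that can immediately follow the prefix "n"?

The children of the "n" node are the distinct next characters among strings starting with "n".
Distinct next characters after "n": r, u.
That node has 2 child edges.

2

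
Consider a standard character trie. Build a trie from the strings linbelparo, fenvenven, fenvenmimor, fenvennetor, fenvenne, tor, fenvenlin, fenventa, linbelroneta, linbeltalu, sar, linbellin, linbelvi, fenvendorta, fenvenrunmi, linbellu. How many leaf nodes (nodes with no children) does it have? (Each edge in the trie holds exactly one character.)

15

A leaf is a node with no children — equivalently, the end of a word that is not a proper prefix of any other stored word.
Those words: "fenvendorta", "fenvenlin", "fenvenmimor", "fenvennetor", "fenvenrunmi", "fenventa", "fenvenven", "linbellin", "linbellu", "linbelparo", "linbelroneta", "linbeltalu", "linbelvi", "sar", "tor"
Leaf count: 15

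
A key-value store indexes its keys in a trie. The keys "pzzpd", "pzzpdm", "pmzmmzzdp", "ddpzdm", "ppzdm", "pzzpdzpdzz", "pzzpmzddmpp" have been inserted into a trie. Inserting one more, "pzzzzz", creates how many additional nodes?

3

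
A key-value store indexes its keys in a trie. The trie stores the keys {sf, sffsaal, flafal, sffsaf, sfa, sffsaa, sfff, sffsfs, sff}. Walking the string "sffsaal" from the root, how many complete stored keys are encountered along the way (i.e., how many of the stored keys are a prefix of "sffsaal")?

Traverse "sffsaal" character by character; count nodes along the way that are marked as word ends.
Prefixes of the query that are stored words: "sf", "sff", "sffsaa", "sffsaal"
Count: 4

4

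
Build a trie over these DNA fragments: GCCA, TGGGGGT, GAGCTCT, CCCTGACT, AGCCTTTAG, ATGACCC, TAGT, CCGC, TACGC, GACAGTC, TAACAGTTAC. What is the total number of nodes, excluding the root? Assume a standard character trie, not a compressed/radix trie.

61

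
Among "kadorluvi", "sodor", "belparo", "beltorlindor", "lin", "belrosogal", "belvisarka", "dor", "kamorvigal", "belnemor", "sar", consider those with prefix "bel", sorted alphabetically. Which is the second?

belparo

DFS of the "bel" subtree visits, in order: "belnemor", "belparo", "belrosogal", "beltorlindor", "belvisarka"
Position 2: belparo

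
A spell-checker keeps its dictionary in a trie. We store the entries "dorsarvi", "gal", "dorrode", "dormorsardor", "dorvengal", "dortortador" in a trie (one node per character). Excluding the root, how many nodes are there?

38

Trace insertions, counting only characters that open a new branch:
  "dorsarvi" → 8 new (d, o, r, s, a, r, v, i)
  "gal" → 3 new (g, a, l)
  "dorrode" → prefix "dor" already present; 4 new (r, o, d, e)
  "dormorsardor" → prefix "dor" already present; 9 new (m, o, r, s, a, r, d, o, r)
  "dorvengal" → prefix "dor" already present; 6 new (v, e, n, g, a, l)
  "dortortador" → prefix "dor" already present; 8 new (t, o, r, t, a, d, o, r)
Total nodes = 8 + 3 + 4 + 9 + 6 + 8 = 38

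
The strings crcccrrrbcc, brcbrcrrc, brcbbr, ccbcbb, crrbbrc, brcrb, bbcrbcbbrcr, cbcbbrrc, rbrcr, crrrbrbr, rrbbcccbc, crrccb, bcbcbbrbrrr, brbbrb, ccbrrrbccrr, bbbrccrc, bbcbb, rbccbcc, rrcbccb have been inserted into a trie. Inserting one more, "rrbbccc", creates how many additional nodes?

0

"rrbbccc" is already a full path in the trie; only an end-marker is added.
No new nodes are needed: 0.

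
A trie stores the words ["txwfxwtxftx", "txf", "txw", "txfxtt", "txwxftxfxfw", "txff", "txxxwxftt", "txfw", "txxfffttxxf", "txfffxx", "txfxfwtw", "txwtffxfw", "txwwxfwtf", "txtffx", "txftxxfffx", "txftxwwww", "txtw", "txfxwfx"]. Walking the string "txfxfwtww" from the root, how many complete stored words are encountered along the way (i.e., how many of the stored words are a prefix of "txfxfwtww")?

2

Walk "txfxfwtww" from the root; an end-of-word marker is hit whenever a stored word is a prefix of "txfxfwtww".
Prefixes of the query that are stored words: "txf", "txfxfwtw"
Count: 2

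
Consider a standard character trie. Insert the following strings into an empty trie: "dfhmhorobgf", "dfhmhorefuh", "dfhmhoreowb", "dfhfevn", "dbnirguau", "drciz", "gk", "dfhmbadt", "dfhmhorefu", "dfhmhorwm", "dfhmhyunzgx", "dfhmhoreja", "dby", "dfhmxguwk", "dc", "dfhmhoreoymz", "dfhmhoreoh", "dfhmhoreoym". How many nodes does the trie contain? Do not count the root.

Count nodes per top-level branch (shared prefixes stored once):
  'd'-branch (dbnirguau, dby, dc, dfhfevn, dfhmbadt, dfhmhorefu, dfhmhorefuh, dfhmhoreja, dfhmhoreoh, dfhmhoreowb, dfhmhoreoym, dfhmhoreoymz, dfhmhorobgf, dfhmhorwm, dfhmhyunzgx, dfhmxguwk, drciz): 59 nodes
  'g'-branch (gk): 2 nodes
Sum: 61

61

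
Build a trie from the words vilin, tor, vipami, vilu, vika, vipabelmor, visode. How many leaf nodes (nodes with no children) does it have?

A leaf is a node with no children — equivalently, the end of a word that is not a proper prefix of any other stored word.
Those words: "tor", "vika", "vilin", "vilu", "vipabelmor", "vipami", "visode"
Leaf count: 7

7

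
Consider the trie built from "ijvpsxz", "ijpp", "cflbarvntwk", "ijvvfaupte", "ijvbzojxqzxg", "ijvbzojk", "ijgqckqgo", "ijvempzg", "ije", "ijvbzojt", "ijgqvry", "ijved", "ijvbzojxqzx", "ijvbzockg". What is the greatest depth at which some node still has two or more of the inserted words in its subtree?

11

Look for the deepest trie node that still has at least two words in its subtree.
e.g. "ijvbzojxqzx" and "ijvbzojxqzxg" share the prefix "ijvbzojxqzx" of length 11; no pair shares a longer one.
Longest shared-prefix length: 11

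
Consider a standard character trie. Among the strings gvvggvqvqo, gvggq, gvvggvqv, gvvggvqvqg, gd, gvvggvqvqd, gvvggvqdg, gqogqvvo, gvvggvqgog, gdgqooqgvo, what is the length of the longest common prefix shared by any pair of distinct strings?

9

Look for the deepest trie node that still has at least two words in its subtree.
"gvvggvqvqd" and "gvvggvqvqg" agree on "gvvggvqvq" (9 characters) before diverging; nothing deeper is shared.
Longest shared-prefix length: 9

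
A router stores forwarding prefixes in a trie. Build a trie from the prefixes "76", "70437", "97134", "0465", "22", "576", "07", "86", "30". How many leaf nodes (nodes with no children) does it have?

9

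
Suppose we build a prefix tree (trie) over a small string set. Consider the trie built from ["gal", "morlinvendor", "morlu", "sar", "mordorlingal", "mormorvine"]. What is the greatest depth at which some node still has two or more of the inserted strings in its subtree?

Equivalently: take the maximum, over all pairs, of their longest common prefix length.
e.g. "morlinvendor" and "morlu" share the prefix "morl" of length 4; no pair shares a longer one.
Longest shared-prefix length: 4

4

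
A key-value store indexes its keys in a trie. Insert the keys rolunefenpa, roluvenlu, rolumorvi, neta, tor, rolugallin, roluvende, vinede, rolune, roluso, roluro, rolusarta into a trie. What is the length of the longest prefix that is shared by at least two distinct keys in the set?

7

Equivalently: take the maximum, over all pairs, of their longest common prefix length.
e.g. "roluvende" and "roluvenlu" share the prefix "roluven" of length 7; no pair shares a longer one.
Longest shared-prefix length: 7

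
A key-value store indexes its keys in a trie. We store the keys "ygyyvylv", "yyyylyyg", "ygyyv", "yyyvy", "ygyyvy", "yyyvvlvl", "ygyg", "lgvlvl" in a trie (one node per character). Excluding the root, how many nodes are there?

For each word, the new-node count is its length minus the longest prefix already in the trie:
  "ygyyvylv" → 8 new (y, g, y, y, v, y, l, v)
  "yyyylyyg" → prefix "y" already present; 7 new (y, y, y, l, y, y, g)
  "ygyyv" → prefix "ygyyv" already present; 0 new (none)
  "yyyvy" → prefix "yyy" already present; 2 new (v, y)
  "ygyyvy" → prefix "ygyyvy" already present; 0 new (none)
  "yyyvvlvl" → prefix "yyyv" already present; 4 new (v, l, v, l)
  "ygyg" → prefix "ygy" already present; 1 new (g)
  "lgvlvl" → 6 new (l, g, v, l, v, l)
Total nodes = 8 + 7 + 0 + 2 + 0 + 4 + 1 + 6 = 28

28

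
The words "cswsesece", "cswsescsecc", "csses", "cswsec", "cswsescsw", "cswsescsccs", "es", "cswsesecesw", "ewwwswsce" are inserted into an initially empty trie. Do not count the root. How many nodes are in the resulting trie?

34

Trie structure (* marks end of a word):
(root)
├─ c
│  └─ s
│     ├─ s
│     │  └─ e
│     │     └─ s *
│     └─ w
│        └─ s
│           └─ e
│              ├─ c *
│              └─ s
│                 ├─ c
│                 │  └─ s
│                 │     ├─ c
│                 │     │  └─ c
│                 │     │     └─ s *
│                 │     ├─ e
│                 │     │  └─ c
│                 │     │     └─ c *
│                 │     └─ w *
│                 └─ e
│                    └─ c
│                       └─ e *
│                          └─ s
│                             └─ w *
└─ e
   ├─ s *
   └─ w
      └─ w
         └─ w
            └─ s
               └─ w
                  └─ s
                     └─ c
                        └─ e *
Counting every labelled node above: 34.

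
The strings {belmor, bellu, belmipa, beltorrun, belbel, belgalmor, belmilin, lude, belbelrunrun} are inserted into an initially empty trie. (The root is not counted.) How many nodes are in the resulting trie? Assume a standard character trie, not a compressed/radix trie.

39

Insert word by word; a character creates a node only if that edge doesn't already exist:
  "belmor" → 6 new (b, e, l, m, o, r)
  "bellu" → prefix "bel" already present; 2 new (l, u)
  "belmipa" → prefix "belm" already present; 3 new (i, p, a)
  "beltorrun" → prefix "bel" already present; 6 new (t, o, r, r, u, n)
  "belbel" → prefix "bel" already present; 3 new (b, e, l)
  "belgalmor" → prefix "bel" already present; 6 new (g, a, l, m, o, r)
  "belmilin" → prefix "belmi" already present; 3 new (l, i, n)
  "lude" → 4 new (l, u, d, e)
  "belbelrunrun" → prefix "belbel" already present; 6 new (r, u, n, r, u, n)
Total nodes = 6 + 2 + 3 + 6 + 3 + 6 + 3 + 4 + 6 = 39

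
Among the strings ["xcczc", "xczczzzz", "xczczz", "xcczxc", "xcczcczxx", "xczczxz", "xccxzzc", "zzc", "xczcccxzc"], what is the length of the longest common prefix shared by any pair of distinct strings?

Equivalently: take the maximum, over all pairs, of their longest common prefix length.
"xczczz" and "xczczzzz" agree on "xczczz" (6 characters) before diverging; nothing deeper is shared.
Longest shared-prefix length: 6

6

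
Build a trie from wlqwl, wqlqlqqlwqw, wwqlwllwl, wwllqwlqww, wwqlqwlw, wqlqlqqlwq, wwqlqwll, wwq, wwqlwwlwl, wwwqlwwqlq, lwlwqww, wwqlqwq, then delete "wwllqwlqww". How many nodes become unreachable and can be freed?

8

A node on "wwllqwlqww"'s path can go only if nothing else ends at it or branches off below it.
The suffix "llqwlqww" (8 nodes) is used only by "wwllqwlqww"; the node for "ww" still has the child "q", so pruning stops there.
Nodes removed: 8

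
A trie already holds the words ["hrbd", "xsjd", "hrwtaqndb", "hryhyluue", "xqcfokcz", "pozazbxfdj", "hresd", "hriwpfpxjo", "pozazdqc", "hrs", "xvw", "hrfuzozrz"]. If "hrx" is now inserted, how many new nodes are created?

"hr" is already a path in the trie; the remaining "x" must be added.
So 3 − 2 = 1 new nodes.

1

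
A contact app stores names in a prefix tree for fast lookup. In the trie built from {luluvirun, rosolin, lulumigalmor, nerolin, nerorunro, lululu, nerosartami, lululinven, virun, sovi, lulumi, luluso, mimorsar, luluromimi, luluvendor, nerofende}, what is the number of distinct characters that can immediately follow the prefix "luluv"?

2

The children of the "luluv" node are the distinct next characters among strings starting with "luluv".
Distinct next characters after "luluv": e, i.
That node has 2 child edges.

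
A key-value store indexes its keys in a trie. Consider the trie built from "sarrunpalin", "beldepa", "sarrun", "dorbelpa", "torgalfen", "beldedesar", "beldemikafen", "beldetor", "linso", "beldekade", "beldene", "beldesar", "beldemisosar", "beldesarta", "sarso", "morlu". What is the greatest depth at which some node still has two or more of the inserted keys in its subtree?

8

Equivalently: take the maximum, over all pairs, of their longest common prefix length.
"beldesar" and "beldesarta" agree on "beldesar" (8 characters) before diverging; nothing deeper is shared.
Longest shared-prefix length: 8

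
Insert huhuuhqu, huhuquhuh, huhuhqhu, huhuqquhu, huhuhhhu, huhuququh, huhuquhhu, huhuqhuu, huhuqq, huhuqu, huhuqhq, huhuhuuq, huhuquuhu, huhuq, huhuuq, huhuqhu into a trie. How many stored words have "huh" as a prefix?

16

Filter for entries beginning with "huh":
Words under "huh": huhuhhhu, huhuhqhu, huhuhuuq, huhuq, huhuqhq, huhuqhu, huhuqhuu, huhuqq, huhuqquhu, huhuqu, huhuquhhu, huhuquhuh, huhuququh, huhuquuhu, huhuuhqu, huhuuq
Count: 16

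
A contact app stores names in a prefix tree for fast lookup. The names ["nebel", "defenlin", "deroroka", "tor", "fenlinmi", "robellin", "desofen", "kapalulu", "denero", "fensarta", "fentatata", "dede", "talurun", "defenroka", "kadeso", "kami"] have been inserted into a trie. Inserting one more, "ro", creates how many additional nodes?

Every character of "ro" already lies on an existing path (it is a prefix of some stored word).
No new nodes are needed: 0.

0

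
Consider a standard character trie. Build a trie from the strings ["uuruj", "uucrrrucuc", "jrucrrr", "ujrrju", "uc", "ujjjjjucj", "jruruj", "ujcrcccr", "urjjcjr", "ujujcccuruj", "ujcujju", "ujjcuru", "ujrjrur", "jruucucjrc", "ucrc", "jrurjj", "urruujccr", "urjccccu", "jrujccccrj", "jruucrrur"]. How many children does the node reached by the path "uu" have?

The children of the "uu" node are the distinct next characters among strings starting with "uu".
Characters that immediately follow "uu" among the stored strings: {c, r}.
That node has 2 child edges.

2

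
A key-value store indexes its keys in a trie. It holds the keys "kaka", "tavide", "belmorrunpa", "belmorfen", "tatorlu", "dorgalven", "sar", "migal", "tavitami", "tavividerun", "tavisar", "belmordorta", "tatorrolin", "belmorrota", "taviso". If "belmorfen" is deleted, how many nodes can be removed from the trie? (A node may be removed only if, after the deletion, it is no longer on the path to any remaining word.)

3

Walk "belmorfen" from the leaf back toward the root, removing each node that no remaining word uses.
The suffix "fen" (3 nodes) is used only by "belmorfen"; the node for "belmor" still has the child "r", so pruning stops there.
Nodes removed: 3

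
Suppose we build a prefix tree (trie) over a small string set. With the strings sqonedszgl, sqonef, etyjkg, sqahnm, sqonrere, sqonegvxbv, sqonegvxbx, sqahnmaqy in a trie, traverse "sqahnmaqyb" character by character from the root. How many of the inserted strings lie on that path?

2

Walk "sqahnmaqyb" from the root; an end-of-word marker is hit whenever a stored word is a prefix of "sqahnmaqyb".
Prefixes of the query that are stored words: "sqahnm", "sqahnmaqy"
Count: 2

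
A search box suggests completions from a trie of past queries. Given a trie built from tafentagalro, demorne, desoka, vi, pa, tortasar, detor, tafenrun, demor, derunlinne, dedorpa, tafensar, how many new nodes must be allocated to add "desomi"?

"deso" is already a path in the trie; the remaining "mi" must be added.
So 6 − 4 = 2 new nodes.

2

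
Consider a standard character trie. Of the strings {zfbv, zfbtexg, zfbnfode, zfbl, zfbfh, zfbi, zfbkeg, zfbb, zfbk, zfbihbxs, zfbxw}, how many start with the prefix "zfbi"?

Filter for entries beginning with "zfbi":
Matches: "zfbi", "zfbihbxs"
Count: 2

2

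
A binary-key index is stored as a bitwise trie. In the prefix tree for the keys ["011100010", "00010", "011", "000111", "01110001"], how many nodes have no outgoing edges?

Leaves are exactly the stored words that no other stored word extends.
Those words: "00010", "000111", "011100010"
Leaf count: 3

3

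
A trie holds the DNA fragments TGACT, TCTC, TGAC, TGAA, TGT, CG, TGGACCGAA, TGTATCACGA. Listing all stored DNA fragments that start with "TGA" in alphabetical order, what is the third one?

Filter for "TGA…" and sort: "TGAA", "TGAC", "TGACT"
The 3rd is TGACT.

TGACT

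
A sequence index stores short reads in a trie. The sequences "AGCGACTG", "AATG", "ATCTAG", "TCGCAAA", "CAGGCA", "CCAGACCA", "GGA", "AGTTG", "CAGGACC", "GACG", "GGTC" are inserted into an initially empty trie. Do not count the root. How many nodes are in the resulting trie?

50

For each word, the new-node count is its length minus the longest prefix already in the trie:
  "AGCGACTG" → 8 new (A, G, C, G, A, C, T, G)
  "AATG" → prefix "A" already present; 3 new (A, T, G)
  "ATCTAG" → prefix "A" already present; 5 new (T, C, T, A, G)
  "TCGCAAA" → 7 new (T, C, G, C, A, A, A)
  "CAGGCA" → 6 new (C, A, G, G, C, A)
  "CCAGACCA" → prefix "C" already present; 7 new (C, A, G, A, C, C, A)
  "GGA" → 3 new (G, G, A)
  "AGTTG" → prefix "AG" already present; 3 new (T, T, G)
  "CAGGACC" → prefix "CAGG" already present; 3 new (A, C, C)
  "GACG" → prefix "G" already present; 3 new (A, C, G)
  "GGTC" → prefix "GG" already present; 2 new (T, C)
Total nodes = 8 + 3 + 5 + 7 + 6 + 7 + 3 + 3 + 3 + 3 + 2 = 50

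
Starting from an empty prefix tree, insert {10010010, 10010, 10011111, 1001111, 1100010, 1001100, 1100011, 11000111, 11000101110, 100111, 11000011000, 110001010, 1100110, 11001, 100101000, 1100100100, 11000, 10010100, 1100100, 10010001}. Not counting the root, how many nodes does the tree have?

For each word, the new-node count is its length minus the longest prefix already in the trie:
  "10010010" → 8 new (1, 0, 0, 1, 0, 0, 1, 0)
  "10010" → prefix "10010" already present; 0 new (none)
  "10011111" → prefix "1001" already present; 4 new (1, 1, 1, 1)
  "1001111" → prefix "1001111" already present; 0 new (none)
  "1100010" → prefix "1" already present; 6 new (1, 0, 0, 0, 1, 0)
  "1001100" → prefix "10011" already present; 2 new (0, 0)
  "1100011" → prefix "110001" already present; 1 new (1)
  "11000111" → prefix "1100011" already present; 1 new (1)
  "11000101110" → prefix "1100010" already present; 4 new (1, 1, 1, 0)
  "100111" → prefix "100111" already present; 0 new (none)
  "11000011000" → prefix "11000" already present; 6 new (0, 1, 1, 0, 0, 0)
  "110001010" → prefix "11000101" already present; 1 new (0)
  "1100110" → prefix "1100" already present; 3 new (1, 1, 0)
  "11001" → prefix "11001" already present; 0 new (none)
  "100101000" → prefix "10010" already present; 4 new (1, 0, 0, 0)
  "1100100100" → prefix "11001" already present; 5 new (0, 0, 1, 0, 0)
  "11000" → prefix "11000" already present; 0 new (none)
  "10010100" → prefix "10010100" already present; 0 new (none)
  "1100100" → prefix "1100100" already present; 0 new (none)
  "10010001" → prefix "100100" already present; 2 new (0, 1)
Total nodes = 8 + 0 + 4 + 0 + 6 + 2 + 1 + 1 + 4 + 0 + 6 + 1 + 3 + 0 + 4 + 5 + 0 + 0 + 0 + 2 = 47

47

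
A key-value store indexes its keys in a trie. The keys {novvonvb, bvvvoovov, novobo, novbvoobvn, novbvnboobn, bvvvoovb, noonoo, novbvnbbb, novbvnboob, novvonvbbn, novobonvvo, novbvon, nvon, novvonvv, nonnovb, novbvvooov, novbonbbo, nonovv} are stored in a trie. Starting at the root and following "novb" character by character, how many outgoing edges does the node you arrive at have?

Walk "novb" from the root, arriving at one node.
Distinct next characters after "novb": o, v.
That node has 2 child edges.

2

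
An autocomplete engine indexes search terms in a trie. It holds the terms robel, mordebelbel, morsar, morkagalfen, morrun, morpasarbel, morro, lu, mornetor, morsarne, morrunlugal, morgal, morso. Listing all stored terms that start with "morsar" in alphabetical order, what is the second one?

Filter for "morsar…" and sort: "morsar", "morsarne"
The 2nd is morsarne.

morsarne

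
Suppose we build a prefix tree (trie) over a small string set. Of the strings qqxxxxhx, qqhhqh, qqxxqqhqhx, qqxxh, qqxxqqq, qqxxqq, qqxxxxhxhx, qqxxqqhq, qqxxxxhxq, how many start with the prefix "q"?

Filter for entries beginning with "q":
Words under "q": qqhhqh, qqxxh, qqxxqq, qqxxqqhq, qqxxqqhqhx, qqxxqqq, qqxxxxhx, qqxxxxhxhx, qqxxxxhxq
Count: 9

9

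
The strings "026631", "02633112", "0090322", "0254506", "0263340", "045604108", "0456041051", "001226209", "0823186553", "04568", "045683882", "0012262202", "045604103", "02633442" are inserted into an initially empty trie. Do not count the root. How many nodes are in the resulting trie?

61

Trace insertions, counting only characters that open a new branch:
  "026631" → 6 new (0, 2, 6, 6, 3, 1)
  "02633112" → prefix "026" already present; 5 new (3, 3, 1, 1, 2)
  "0090322" → prefix "0" already present; 6 new (0, 9, 0, 3, 2, 2)
  "0254506" → prefix "02" already present; 5 new (5, 4, 5, 0, 6)
  "0263340" → prefix "02633" already present; 2 new (4, 0)
  "045604108" → prefix "0" already present; 8 new (4, 5, 6, 0, 4, 1, 0, 8)
  "0456041051" → prefix "04560410" already present; 2 new (5, 1)
  "001226209" → prefix "00" already present; 7 new (1, 2, 2, 6, 2, 0, 9)
  "0823186553" → prefix "0" already present; 9 new (8, 2, 3, 1, 8, 6, 5, 5, 3)
  "04568" → prefix "0456" already present; 1 new (8)
  "045683882" → prefix "04568" already present; 4 new (3, 8, 8, 2)
  "0012262202" → prefix "0012262" already present; 3 new (2, 0, 2)
  "045604103" → prefix "04560410" already present; 1 new (3)
  "02633442" → prefix "026334" already present; 2 new (4, 2)
Total nodes = 6 + 5 + 6 + 5 + 2 + 8 + 2 + 7 + 9 + 1 + 4 + 3 + 1 + 2 = 61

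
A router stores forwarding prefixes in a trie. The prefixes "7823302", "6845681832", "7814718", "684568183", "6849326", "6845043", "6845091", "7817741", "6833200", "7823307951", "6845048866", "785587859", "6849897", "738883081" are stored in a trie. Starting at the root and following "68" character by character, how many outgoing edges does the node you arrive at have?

2

Follow the path "68" to its node, then look at its outgoing edges.
Characters that immediately follow "68" among the stored strings: {3, 4}.
That node has 2 child edges.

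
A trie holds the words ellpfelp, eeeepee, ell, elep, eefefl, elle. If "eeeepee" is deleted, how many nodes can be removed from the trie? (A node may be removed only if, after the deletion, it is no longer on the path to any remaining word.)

5

Walk "eeeepee" from the leaf back toward the root, removing each node that no remaining word uses.
The suffix "eepee" (5 nodes) is used only by "eeeepee"; the node for "ee" still has the child "f", so pruning stops there.
Nodes removed: 5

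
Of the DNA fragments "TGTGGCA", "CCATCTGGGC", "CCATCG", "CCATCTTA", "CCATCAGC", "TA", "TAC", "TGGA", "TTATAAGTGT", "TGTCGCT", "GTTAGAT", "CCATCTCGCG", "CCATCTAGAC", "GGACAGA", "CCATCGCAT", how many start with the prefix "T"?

Traverse to the node for "T", then collect every word in that subtree.
Words under "T": TA, TAC, TGGA, TGTCGCT, TGTGGCA, TTATAAGTGT
Count: 6

6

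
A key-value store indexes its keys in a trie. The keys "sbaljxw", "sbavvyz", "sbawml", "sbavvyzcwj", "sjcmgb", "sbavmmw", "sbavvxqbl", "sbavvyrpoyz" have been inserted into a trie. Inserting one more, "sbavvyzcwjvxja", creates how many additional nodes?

4

Walking "sbavvyzcwjvxja" from the root, the first 10 characters ("sbavvyzcwj") follow existing edges; "v" is the first miss.
New nodes needed: |"sbavvyzcwjvxja"| − 10 = 14 − 10 = 4.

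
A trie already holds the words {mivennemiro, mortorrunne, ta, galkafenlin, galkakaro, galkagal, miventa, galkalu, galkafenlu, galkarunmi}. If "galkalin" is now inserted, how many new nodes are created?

2

"galkal" is already a path in the trie; the remaining "in" must be added.
Each of the 2 remaining characters creates one node.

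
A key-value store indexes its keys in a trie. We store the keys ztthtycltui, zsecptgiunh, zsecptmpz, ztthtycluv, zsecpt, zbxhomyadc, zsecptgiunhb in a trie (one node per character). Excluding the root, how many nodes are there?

36

Trie structure (* marks end of a word):
(root)
└─ z
   ├─ b
   │  └─ x
   │     └─ h
   │        └─ o
   │           └─ m
   │              └─ y
   │                 └─ a
   │                    └─ d
   │                       └─ c *
   ├─ s
   │  └─ e
   │     └─ c
   │        └─ p
   │           └─ t *
   │              ├─ g
   │              │  └─ i
   │              │     └─ u
   │              │        └─ n
   │              │           └─ h *
   │              │              └─ b *
   │              └─ m
   │                 └─ p
   │                    └─ z *
   └─ t
      └─ t
         └─ h
            └─ t
               └─ y
                  └─ c
                     └─ l
                        ├─ t
                        │  └─ u
                        │     └─ i *
                        └─ u
                           └─ v *
Counting every labelled node above: 36.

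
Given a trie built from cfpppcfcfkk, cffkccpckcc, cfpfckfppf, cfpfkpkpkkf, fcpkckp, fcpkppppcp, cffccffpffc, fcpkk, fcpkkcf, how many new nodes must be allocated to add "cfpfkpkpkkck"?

2

Walking "cfpfkpkpkkck" from the root, the first 10 characters ("cfpfkpkpkk") follow existing edges; "c" is the first miss.
Each of the 2 remaining characters creates one node.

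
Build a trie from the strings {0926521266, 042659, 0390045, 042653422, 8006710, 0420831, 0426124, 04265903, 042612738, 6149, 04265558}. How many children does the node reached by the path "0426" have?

2

The children of the "0426" node are the distinct next characters among strings starting with "0426".
Characters that immediately follow "0426" among the stored strings: {1, 5}.
That node has 2 child edges.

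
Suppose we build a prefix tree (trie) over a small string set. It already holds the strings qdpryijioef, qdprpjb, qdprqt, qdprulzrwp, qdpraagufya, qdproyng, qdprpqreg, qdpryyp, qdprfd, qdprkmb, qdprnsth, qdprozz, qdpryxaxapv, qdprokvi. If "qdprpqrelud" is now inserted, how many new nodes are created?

The longest prefix of "qdprpqrelud" already in the trie is "qdprpqre" (length 8).
Each of the 3 remaining characters creates one node.

3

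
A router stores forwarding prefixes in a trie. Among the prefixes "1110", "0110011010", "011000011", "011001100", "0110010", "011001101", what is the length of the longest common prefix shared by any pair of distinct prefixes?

Look for the deepest trie node that still has at least two words in its subtree.
"011001101" and "0110011010" agree on "011001101" (9 characters) before diverging; nothing deeper is shared.
Longest shared-prefix length: 9

9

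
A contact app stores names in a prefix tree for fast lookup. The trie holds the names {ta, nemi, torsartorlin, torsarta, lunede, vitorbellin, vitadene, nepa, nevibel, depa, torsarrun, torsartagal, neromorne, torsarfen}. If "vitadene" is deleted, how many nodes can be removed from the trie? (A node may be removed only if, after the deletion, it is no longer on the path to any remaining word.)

5

Walk "vitadene" from the leaf back toward the root, removing each node that no remaining word uses.
The suffix "adene" (5 nodes) is used only by "vitadene"; the node for "vit" still has the child "o", so pruning stops there.
Nodes removed: 5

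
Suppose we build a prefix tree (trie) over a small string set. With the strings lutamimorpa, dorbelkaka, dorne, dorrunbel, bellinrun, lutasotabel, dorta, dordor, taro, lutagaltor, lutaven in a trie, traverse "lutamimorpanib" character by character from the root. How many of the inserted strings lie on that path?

Walk "lutamimorpanib" from the root; an end-of-word marker is hit whenever a stored word is a prefix of "lutamimorpanib".
Prefixes of the query that are stored words: "lutamimorpa"
Count: 1

1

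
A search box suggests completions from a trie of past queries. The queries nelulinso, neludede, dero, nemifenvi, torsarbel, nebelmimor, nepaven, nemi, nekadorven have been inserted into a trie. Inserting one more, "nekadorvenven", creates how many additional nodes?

Walking "nekadorvenven" from the root, the first 10 characters ("nekadorven") follow existing edges; "v" is the first miss.
Each of the 3 remaining characters creates one node.

3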